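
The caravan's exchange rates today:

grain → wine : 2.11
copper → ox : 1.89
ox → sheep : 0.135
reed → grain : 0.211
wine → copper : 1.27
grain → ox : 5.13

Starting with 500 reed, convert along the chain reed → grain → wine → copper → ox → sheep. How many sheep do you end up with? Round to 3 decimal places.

72.133

500 reed × 0.211 = 105.5 grain
105.5 grain × 2.11 = 222.605 wine
222.605 wine × 1.27 = 282.70835 copper
282.70835 copper × 1.89 = 534.3187815 ox
534.3187815 ox × 0.135 = 72.1330355025 sheep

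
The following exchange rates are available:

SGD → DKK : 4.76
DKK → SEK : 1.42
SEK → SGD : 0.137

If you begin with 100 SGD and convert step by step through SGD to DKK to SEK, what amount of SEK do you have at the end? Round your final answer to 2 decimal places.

675.92

100 SGD × 4.76 = 476 DKK
476 DKK × 1.42 = 675.92 SEK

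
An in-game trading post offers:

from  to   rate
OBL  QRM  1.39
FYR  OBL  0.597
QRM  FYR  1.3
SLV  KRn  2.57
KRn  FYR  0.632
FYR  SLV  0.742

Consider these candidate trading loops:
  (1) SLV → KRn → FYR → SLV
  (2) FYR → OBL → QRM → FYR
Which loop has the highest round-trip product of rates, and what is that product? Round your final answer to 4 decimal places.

(1) 2.57 × 0.632 × 0.742 = 1.20519
(2) 0.597 × 1.39 × 1.3 = 1.07878
Highest is cycle (1) at 1.2052 (>1, arbitrage).

1.2052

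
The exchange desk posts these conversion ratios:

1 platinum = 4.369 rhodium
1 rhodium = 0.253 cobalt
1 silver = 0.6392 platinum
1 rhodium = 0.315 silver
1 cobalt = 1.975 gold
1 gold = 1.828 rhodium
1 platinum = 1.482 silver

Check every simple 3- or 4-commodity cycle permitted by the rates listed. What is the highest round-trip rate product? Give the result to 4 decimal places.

rhodium→cobalt→gold→rhodium: 0.253 × 1.975 × 1.828 = 0.91341
rhodium→silver→platinum→rhodium: 0.315 × 0.6392 × 4.369 = 0.87969
Maximum is rhodium→cobalt→gold→rhodium at 0.9134; no arbitrage — every cycle loses value.

0.9134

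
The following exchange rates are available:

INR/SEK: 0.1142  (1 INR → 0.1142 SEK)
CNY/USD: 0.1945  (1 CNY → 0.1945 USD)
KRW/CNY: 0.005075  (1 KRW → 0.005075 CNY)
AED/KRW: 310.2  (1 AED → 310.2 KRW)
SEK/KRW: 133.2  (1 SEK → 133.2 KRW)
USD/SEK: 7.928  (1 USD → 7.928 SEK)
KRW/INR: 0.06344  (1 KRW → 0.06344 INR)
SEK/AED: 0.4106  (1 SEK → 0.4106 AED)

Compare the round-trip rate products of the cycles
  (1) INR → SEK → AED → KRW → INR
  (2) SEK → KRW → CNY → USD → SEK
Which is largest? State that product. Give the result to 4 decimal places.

(1) 0.1142 × 0.4106 × 310.2 × 0.06344 = 0.92276
(2) 133.2 × 0.005075 × 0.1945 × 7.928 = 1.04237
Highest is cycle (2) at 1.0424 (>1, arbitrage).

1.0424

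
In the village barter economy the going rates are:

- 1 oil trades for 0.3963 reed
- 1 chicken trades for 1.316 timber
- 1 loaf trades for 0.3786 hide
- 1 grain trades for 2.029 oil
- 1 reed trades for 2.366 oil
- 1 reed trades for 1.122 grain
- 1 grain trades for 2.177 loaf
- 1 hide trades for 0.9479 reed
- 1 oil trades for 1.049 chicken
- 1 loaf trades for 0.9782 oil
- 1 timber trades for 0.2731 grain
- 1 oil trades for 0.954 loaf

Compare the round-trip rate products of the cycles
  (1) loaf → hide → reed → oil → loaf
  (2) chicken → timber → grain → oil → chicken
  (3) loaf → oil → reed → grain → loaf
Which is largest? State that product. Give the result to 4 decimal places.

0.9469

(1) 0.3786 × 0.9479 × 2.366 × 0.954 = 0.81004
(2) 1.316 × 0.2731 × 2.029 × 1.049 = 0.76495
(3) 0.9782 × 0.3963 × 1.122 × 2.177 = 0.94690
Highest is cycle (3) at 0.9469 (≤1, no arbitrage).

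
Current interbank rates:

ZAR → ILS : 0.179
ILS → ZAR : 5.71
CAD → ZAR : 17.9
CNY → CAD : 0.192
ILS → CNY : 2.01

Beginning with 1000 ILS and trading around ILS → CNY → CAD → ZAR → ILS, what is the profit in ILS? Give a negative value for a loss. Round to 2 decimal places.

236.53

1000 ILS × 2.01 = 2010 CNY
2010 CNY × 0.192 = 385.92 CAD
385.92 CAD × 17.9 = 6907.968 ZAR
6907.968 ZAR × 0.179 = 1236.526272 ILS
Net change: 1236.526272 − 1000 = 236.526272 ILS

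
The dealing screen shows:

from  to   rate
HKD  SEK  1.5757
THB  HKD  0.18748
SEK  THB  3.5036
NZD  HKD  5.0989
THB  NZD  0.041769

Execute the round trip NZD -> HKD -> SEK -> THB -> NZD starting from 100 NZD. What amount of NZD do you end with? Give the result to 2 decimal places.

100 NZD × 5.0989 = 509.89 HKD
509.89 HKD × 1.5757 = 803.433673 SEK
803.433673 SEK × 3.5036 = 2814.9102167228 THB
2814.9102167228 THB × 0.041769 = 117.5759848422946332 NZD

117.58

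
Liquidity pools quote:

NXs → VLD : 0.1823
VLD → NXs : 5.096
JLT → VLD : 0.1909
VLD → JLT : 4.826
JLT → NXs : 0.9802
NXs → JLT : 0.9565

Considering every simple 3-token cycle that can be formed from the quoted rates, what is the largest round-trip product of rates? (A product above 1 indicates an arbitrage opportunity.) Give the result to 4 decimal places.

JLT→VLD→NXs→JLT: 0.1909 × 5.096 × 0.9565 = 0.93051
JLT→NXs→VLD→JLT: 0.9802 × 0.1823 × 4.826 = 0.86236
Maximum is JLT→VLD→NXs→JLT at 0.9305; no arbitrage — every cycle loses value.

0.9305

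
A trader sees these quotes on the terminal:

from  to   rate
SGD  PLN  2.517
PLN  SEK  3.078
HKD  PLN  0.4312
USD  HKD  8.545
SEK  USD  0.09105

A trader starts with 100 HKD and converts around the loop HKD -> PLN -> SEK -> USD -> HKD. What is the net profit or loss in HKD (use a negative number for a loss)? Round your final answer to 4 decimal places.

100 HKD × 0.4312 = 43.12 PLN
43.12 PLN × 3.078 = 132.72336 SEK
132.72336 SEK × 0.09105 = 12.084461928 USD
12.084461928 USD × 8.545 = 103.26172717476 HKD
Net change: 103.26172717476 − 100 = 3.26172717476 HKD

3.2617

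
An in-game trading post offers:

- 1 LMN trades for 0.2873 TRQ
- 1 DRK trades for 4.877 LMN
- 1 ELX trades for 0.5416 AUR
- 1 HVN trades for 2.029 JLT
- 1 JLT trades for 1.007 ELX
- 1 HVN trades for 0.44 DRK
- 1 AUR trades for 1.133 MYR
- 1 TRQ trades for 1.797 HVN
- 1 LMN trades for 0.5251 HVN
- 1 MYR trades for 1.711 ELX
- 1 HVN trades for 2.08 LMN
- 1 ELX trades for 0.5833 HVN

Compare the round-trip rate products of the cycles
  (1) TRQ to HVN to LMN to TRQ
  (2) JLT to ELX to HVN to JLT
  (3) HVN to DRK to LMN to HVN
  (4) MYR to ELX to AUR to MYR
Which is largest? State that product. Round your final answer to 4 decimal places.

1.1918

(1) 1.797 × 2.08 × 0.2873 = 1.07386
(2) 1.007 × 0.5833 × 2.029 = 1.19180
(3) 0.44 × 4.877 × 0.5251 = 1.12680
(4) 1.711 × 0.5416 × 1.133 = 1.04993
Highest is cycle (2) at 1.1918 (>1, arbitrage).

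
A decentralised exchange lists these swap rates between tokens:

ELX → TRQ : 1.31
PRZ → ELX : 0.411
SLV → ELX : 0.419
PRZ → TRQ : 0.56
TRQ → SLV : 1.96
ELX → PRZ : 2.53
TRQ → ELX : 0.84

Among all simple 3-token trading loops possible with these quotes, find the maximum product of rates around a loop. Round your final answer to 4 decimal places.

1.1901

TRQ→ELX→PRZ→TRQ: 0.84 × 2.53 × 0.56 = 1.19011
TRQ→SLV→ELX→TRQ: 1.96 × 0.419 × 1.31 = 1.07582
Maximum is TRQ→ELX→PRZ→TRQ at 1.1901; arbitrage exists.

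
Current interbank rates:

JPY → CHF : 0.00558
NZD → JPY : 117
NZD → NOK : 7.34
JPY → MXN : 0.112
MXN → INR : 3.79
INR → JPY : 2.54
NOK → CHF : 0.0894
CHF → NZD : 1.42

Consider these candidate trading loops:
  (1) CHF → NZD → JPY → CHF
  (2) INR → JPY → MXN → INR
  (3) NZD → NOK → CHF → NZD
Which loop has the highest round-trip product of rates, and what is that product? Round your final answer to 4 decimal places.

1.0782

(1) 1.42 × 117 × 0.00558 = 0.92706
(2) 2.54 × 0.112 × 3.79 = 1.07818
(3) 7.34 × 0.0894 × 1.42 = 0.93180
Highest is cycle (2) at 1.0782 (>1, arbitrage).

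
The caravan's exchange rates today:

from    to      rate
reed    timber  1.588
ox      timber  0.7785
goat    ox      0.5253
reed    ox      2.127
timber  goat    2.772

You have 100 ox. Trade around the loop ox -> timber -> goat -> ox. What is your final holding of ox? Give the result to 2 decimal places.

113.36

100 ox × 0.7785 = 77.85 timber
77.85 timber × 2.772 = 215.8002 goat
215.8002 goat × 0.5253 = 113.35984506 ox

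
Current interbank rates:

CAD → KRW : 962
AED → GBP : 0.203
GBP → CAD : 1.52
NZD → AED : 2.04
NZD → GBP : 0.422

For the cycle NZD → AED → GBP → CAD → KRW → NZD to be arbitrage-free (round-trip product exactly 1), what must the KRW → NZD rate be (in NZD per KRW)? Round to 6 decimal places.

0.001651

Known legs of the cycle: 2.04 × 0.203 × 1.52 × 962 = 605.5428288
For no arbitrage the full-cycle product must be 1, so the missing rate is 1 / 605.5428288 ≈ 0.00165141.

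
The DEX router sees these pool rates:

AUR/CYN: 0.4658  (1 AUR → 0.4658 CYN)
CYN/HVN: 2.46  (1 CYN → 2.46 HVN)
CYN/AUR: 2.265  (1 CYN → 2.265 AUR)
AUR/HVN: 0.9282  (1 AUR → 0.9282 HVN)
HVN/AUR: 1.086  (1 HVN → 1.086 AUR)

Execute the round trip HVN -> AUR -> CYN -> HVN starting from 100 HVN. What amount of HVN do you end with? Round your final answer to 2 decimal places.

124.44

100 HVN × 1.086 = 108.6 AUR
108.6 AUR × 0.4658 = 50.58588 CYN
50.58588 CYN × 2.46 = 124.4412648 HVN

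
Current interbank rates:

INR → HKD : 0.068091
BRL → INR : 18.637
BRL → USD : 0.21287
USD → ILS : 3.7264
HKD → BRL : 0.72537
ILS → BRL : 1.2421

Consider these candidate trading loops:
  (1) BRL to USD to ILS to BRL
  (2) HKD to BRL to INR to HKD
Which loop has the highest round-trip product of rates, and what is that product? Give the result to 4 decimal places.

(1) 0.21287 × 3.7264 × 1.2421 = 0.98528
(2) 0.72537 × 18.637 × 0.068091 = 0.92050
Highest is cycle (1) at 0.9853 (≤1, no arbitrage).

0.9853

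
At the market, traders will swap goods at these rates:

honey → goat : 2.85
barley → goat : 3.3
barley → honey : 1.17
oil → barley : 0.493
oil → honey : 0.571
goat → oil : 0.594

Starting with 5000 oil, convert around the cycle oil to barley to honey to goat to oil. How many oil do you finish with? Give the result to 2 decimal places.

5000 oil × 0.493 = 2465 barley
2465 barley × 1.17 = 2884.05 honey
2884.05 honey × 2.85 = 8219.5425 goat
8219.5425 goat × 0.594 = 4882.408245 oil

4882.41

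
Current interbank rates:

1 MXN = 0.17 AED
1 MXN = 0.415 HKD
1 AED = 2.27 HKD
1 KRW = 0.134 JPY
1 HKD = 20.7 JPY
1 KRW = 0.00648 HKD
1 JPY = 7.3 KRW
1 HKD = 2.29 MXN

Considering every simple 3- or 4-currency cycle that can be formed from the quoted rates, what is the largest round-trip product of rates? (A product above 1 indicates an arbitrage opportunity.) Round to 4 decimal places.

JPY→KRW→HKD→JPY: 7.3 × 0.00648 × 20.7 = 0.97919
MXN→AED→HKD→MXN: 0.17 × 2.27 × 2.29 = 0.88371
Maximum is JPY→KRW→HKD→JPY at 0.9792; no arbitrage — every cycle loses value.

0.9792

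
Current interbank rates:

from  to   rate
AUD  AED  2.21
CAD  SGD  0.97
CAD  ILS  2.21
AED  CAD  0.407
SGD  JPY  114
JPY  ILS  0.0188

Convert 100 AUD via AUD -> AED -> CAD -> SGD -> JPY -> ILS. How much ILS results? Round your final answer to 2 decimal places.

100 AUD × 2.21 = 221 AED
221 AED × 0.407 = 89.947 CAD
89.947 CAD × 0.97 = 87.24859 SGD
87.24859 SGD × 114 = 9946.33926 JPY
9946.33926 JPY × 0.0188 = 186.991178088 ILS

186.99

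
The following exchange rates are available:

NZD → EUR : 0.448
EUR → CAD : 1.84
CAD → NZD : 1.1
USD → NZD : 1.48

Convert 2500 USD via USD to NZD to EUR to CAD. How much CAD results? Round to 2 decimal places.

3049.98

2500 USD × 1.48 = 3700 NZD
3700 NZD × 0.448 = 1657.6 EUR
1657.6 EUR × 1.84 = 3049.984 CAD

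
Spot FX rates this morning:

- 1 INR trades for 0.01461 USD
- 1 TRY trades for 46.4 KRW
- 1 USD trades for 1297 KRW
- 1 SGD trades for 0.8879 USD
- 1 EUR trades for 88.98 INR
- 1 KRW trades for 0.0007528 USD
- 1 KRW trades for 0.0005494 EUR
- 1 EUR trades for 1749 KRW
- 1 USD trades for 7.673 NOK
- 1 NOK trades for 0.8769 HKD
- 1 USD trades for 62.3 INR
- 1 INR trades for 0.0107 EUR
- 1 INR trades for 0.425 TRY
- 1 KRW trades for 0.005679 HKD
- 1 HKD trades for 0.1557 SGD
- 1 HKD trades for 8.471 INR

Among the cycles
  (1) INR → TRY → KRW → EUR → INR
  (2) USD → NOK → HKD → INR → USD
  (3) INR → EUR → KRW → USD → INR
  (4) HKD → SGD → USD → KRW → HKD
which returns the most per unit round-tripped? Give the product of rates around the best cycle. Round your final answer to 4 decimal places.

1.0183

(1) 0.425 × 46.4 × 0.0005494 × 88.98 = 0.96402
(2) 7.673 × 0.8769 × 8.471 × 0.01461 = 0.83272
(3) 0.0107 × 1749 × 0.0007528 × 62.3 = 0.87769
(4) 0.1557 × 0.8879 × 1297 × 0.005679 = 1.01827
Highest is cycle (4) at 1.0183 (>1, arbitrage).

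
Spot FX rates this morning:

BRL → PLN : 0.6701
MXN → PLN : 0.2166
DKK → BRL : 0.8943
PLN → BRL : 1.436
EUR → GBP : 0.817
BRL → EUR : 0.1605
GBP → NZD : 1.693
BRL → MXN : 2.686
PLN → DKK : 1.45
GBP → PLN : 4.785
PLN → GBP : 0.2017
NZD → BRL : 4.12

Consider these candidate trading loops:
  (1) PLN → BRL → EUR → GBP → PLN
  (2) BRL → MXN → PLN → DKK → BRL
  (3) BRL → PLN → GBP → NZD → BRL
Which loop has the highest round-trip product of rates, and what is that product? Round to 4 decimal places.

(1) 1.436 × 0.1605 × 0.817 × 4.785 = 0.90102
(2) 2.686 × 0.2166 × 1.45 × 0.8943 = 0.75442
(3) 0.6701 × 0.2017 × 1.693 × 4.12 = 0.94276
Highest is cycle (3) at 0.9428 (≤1, no arbitrage).

0.9428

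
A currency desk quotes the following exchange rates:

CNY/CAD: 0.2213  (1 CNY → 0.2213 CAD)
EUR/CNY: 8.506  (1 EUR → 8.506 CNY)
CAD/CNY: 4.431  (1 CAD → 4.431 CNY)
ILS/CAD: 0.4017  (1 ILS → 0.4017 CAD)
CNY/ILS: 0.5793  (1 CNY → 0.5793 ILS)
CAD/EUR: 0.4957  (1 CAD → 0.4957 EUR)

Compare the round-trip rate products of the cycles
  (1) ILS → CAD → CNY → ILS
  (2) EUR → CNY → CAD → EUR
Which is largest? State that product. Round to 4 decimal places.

1.0311

(1) 0.4017 × 4.431 × 0.5793 = 1.03112
(2) 8.506 × 0.2213 × 0.4957 = 0.93309
Highest is cycle (1) at 1.0311 (>1, arbitrage).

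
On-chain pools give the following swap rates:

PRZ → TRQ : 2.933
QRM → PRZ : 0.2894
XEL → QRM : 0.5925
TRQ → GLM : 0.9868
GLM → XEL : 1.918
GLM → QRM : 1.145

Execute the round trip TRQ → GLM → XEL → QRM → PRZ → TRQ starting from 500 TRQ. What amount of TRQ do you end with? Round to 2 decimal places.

475.93

500 TRQ × 0.9868 = 493.4 GLM
493.4 GLM × 1.918 = 946.3412 XEL
946.3412 XEL × 0.5925 = 560.707161 QRM
560.707161 QRM × 0.2894 = 162.2686523934 PRZ
162.2686523934 PRZ × 2.933 = 475.9339574698422 TRQ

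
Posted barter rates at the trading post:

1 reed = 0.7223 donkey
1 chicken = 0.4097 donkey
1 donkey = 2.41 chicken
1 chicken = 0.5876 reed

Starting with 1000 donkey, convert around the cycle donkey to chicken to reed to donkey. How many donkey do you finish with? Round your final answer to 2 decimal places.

1022.86

1000 donkey × 2.41 = 2410 chicken
2410 chicken × 0.5876 = 1416.116 reed
1416.116 reed × 0.7223 = 1022.8605868 donkey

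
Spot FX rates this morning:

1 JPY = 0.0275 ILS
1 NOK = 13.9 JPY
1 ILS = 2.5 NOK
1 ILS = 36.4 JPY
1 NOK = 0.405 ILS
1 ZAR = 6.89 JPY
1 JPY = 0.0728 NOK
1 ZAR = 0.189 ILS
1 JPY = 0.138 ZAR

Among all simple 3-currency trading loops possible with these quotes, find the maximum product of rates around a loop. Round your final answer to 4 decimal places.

1.0732

ILS→JPY→NOK→ILS: 36.4 × 0.0728 × 0.405 = 1.07322
ILS→NOK→JPY→ILS: 2.5 × 13.9 × 0.0275 = 0.95563
ILS→JPY→ZAR→ILS: 36.4 × 0.138 × 0.189 = 0.94938
Maximum is ILS→JPY→NOK→ILS at 1.0732; arbitrage exists.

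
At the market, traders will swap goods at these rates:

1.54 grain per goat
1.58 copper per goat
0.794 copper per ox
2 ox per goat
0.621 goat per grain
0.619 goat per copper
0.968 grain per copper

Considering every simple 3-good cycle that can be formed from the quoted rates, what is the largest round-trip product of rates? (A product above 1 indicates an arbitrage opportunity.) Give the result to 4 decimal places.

0.9830

ox→copper→goat→ox: 0.794 × 0.619 × 2 = 0.98297
grain→goat→copper→grain: 0.621 × 1.58 × 0.968 = 0.94978
Maximum is ox→copper→goat→ox at 0.9830; no arbitrage — every cycle loses value.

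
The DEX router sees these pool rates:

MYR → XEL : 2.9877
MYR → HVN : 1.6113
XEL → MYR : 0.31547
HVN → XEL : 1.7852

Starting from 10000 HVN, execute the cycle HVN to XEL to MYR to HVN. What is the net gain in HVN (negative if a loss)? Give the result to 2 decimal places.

-925.53

10000 HVN × 1.7852 = 17852 XEL
17852 XEL × 0.31547 = 5631.77044 MYR
5631.77044 MYR × 1.6113 = 9074.471709972 HVN
Net change: 9074.471709972 − 10000 = -925.528290028 HVN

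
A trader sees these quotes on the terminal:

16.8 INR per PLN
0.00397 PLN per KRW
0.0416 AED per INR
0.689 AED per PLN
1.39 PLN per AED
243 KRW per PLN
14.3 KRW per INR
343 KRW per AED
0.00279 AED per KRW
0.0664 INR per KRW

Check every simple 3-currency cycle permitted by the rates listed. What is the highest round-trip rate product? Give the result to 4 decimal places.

AED→PLN→INR→AED: 1.39 × 16.8 × 0.0416 = 0.97144
KRW→PLN→INR→KRW: 0.00397 × 16.8 × 14.3 = 0.95375
KRW→INR→AED→KRW: 0.0664 × 0.0416 × 343 = 0.94745
KRW→AED→PLN→KRW: 0.00279 × 1.39 × 243 = 0.94238
KRW→PLN→AED→KRW: 0.00397 × 0.689 × 343 = 0.93822
Maximum is AED→PLN→INR→AED at 0.9714; no arbitrage — every cycle loses value.

0.9714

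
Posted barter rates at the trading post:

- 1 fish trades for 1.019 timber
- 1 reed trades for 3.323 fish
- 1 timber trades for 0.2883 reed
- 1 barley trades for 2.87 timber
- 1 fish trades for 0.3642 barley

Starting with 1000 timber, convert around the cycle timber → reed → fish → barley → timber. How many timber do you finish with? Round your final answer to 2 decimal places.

1001.38

1000 timber × 0.2883 = 288.3 reed
288.3 reed × 3.323 = 958.0209 fish
958.0209 fish × 0.3642 = 348.91121178 barley
348.91121178 barley × 2.87 = 1001.3751778086 timber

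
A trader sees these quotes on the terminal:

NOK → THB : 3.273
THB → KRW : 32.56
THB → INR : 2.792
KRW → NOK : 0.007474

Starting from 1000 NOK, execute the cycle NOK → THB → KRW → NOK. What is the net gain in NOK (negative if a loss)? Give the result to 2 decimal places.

1000 NOK × 3.273 = 3273 THB
3273 THB × 32.56 = 106568.88 KRW
106568.88 KRW × 0.007474 = 796.49580912 NOK
Net change: 796.49580912 − 1000 = -203.50419088 NOK

-203.50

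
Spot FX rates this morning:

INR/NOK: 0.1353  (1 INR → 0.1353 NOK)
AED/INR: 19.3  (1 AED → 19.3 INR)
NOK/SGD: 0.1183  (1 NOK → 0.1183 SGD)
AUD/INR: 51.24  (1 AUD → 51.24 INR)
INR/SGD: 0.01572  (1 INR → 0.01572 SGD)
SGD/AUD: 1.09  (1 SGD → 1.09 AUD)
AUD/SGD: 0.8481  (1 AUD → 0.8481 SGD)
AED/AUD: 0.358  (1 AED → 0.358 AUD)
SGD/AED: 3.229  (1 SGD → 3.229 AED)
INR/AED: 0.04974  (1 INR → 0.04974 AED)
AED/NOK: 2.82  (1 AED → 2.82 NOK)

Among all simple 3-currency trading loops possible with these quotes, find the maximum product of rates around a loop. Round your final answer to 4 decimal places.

SGD→AED→NOK→SGD: 3.229 × 2.82 × 0.1183 = 1.07721
SGD→AED→AUD→SGD: 3.229 × 0.358 × 0.8481 = 0.98039
SGD→AED→INR→SGD: 3.229 × 19.3 × 0.01572 = 0.97967
INR→AED→AUD→INR: 0.04974 × 0.358 × 51.24 = 0.91243
SGD→AUD→INR→SGD: 1.09 × 51.24 × 0.01572 = 0.87799
Maximum is SGD→AED→NOK→SGD at 1.0772; arbitrage exists.

1.0772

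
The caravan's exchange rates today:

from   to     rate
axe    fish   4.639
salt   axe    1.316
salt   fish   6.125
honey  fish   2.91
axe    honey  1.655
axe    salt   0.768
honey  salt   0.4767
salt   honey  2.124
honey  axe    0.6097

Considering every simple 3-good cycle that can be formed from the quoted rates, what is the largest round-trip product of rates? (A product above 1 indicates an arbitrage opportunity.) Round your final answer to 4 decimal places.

1.0382

salt→axe→honey→salt: 1.316 × 1.655 × 0.4767 = 1.03824
salt→honey→axe→salt: 2.124 × 0.6097 × 0.768 = 0.99456
Maximum is salt→axe→honey→salt at 1.0382; arbitrage exists.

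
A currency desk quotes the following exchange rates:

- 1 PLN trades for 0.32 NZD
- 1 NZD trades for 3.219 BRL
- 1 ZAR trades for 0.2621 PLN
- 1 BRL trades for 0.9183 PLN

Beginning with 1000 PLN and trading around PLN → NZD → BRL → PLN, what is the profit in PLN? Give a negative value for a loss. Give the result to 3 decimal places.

-54.078

1000 PLN × 0.32 = 320 NZD
320 NZD × 3.219 = 1030.08 BRL
1030.08 BRL × 0.9183 = 945.922464 PLN
Net change: 945.922464 − 1000 = -54.077536 PLN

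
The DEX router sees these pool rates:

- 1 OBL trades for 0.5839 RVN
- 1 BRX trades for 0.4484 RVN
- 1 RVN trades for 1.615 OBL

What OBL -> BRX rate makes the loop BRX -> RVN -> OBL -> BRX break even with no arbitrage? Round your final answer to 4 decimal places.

Known legs of the cycle: 0.4484 × 1.615 = 0.724166
For no arbitrage the full-cycle product must be 1, so the missing rate is 1 / 0.724166 ≈ 1.380899.

1.3809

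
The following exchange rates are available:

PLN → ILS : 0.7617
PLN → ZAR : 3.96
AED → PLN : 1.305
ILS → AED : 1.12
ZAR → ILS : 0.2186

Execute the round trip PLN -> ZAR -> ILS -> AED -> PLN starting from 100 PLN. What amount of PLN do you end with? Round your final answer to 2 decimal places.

126.52

100 PLN × 3.96 = 396 ZAR
396 ZAR × 0.2186 = 86.5656 ILS
86.5656 ILS × 1.12 = 96.953472 AED
96.953472 AED × 1.305 = 126.52428096 PLN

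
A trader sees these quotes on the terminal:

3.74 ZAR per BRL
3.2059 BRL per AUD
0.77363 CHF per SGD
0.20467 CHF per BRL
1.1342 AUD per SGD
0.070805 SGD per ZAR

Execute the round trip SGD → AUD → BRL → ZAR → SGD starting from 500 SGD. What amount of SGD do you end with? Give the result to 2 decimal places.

500 SGD × 1.1342 = 567.1 AUD
567.1 AUD × 3.2059 = 1818.06589 BRL
1818.06589 BRL × 3.74 = 6799.5664286 ZAR
6799.5664286 ZAR × 0.070805 = 481.443300977023 SGD

481.44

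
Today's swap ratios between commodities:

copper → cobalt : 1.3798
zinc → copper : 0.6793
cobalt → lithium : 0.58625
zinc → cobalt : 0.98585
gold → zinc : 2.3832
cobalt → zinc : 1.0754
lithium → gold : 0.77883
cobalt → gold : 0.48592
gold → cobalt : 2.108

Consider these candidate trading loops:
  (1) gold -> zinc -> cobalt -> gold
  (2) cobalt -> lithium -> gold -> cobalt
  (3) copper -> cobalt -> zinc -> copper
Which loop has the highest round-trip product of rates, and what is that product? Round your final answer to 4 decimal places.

1.1417

(1) 2.3832 × 0.98585 × 0.48592 = 1.14166
(2) 0.58625 × 0.77883 × 2.108 = 0.96249
(3) 1.3798 × 1.0754 × 0.6793 = 1.00797
Highest is cycle (1) at 1.1417 (>1, arbitrage).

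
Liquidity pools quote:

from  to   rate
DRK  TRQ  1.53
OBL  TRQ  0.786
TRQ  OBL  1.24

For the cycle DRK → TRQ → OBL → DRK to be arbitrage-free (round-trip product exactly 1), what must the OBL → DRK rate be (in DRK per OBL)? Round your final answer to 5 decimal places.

0.52709

Known legs of the cycle: 1.53 × 1.24 = 1.8972
For no arbitrage the full-cycle product must be 1, so the missing rate is 1 / 1.8972 ≈ 0.5270926.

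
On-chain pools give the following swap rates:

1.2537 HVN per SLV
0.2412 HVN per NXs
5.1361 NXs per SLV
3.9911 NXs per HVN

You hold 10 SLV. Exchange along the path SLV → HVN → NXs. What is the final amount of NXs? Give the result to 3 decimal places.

10 SLV × 1.2537 = 12.537 HVN
12.537 HVN × 3.9911 = 50.0364207 NXs

50.036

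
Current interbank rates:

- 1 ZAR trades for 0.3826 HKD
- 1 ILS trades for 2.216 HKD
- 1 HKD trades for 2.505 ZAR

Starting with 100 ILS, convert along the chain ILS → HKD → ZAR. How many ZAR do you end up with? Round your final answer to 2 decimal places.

100 ILS × 2.216 = 221.6 HKD
221.6 HKD × 2.505 = 555.108 ZAR

555.11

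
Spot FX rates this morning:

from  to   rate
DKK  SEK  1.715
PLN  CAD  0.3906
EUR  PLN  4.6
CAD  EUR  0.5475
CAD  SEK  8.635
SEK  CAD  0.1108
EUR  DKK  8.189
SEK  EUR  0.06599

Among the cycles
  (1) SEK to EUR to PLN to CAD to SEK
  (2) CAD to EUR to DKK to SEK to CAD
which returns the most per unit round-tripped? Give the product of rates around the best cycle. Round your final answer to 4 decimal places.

(1) 0.06599 × 4.6 × 0.3906 × 8.635 = 1.02384
(2) 0.5475 × 8.189 × 1.715 × 0.1108 = 0.85196
Highest is cycle (1) at 1.0238 (>1, arbitrage).

1.0238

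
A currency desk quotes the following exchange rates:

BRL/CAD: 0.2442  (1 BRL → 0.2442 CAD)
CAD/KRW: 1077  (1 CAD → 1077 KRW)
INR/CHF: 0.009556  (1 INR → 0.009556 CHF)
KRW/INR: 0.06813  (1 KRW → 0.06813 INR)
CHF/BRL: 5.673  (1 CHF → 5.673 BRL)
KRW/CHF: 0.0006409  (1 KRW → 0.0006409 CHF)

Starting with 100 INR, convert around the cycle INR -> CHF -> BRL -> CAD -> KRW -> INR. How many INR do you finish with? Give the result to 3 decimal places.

100 INR × 0.009556 = 0.9556 CHF
0.9556 CHF × 5.673 = 5.4211188 BRL
5.4211188 BRL × 0.2442 = 1.32383721096 CAD
1.32383721096 CAD × 1077 = 1425.77267620392 KRW
1425.77267620392 KRW × 0.06813 = 97.1378924297730696 INR

97.138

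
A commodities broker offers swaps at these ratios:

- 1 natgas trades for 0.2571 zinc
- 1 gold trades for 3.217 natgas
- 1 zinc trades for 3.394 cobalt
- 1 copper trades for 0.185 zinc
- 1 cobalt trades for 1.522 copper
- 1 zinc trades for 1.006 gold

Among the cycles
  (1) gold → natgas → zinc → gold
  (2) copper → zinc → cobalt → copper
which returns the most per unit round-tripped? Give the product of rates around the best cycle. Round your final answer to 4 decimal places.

0.9556

(1) 3.217 × 0.2571 × 1.006 = 0.83205
(2) 0.185 × 3.394 × 1.522 = 0.95565
Highest is cycle (2) at 0.9556 (≤1, no arbitrage).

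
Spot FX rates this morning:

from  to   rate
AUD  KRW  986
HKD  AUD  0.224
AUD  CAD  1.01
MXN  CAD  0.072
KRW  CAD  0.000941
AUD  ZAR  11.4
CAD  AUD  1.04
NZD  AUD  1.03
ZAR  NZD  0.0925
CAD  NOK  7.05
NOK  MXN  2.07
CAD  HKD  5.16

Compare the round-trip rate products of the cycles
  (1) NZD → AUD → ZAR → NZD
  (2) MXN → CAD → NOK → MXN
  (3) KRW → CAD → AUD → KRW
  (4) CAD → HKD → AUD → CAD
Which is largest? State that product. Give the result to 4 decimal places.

(1) 1.03 × 11.4 × 0.0925 = 1.08614
(2) 0.072 × 7.05 × 2.07 = 1.05073
(3) 0.000941 × 1.04 × 986 = 0.96494
(4) 5.16 × 0.224 × 1.01 = 1.16740
Highest is cycle (4) at 1.1674 (>1, arbitrage).

1.1674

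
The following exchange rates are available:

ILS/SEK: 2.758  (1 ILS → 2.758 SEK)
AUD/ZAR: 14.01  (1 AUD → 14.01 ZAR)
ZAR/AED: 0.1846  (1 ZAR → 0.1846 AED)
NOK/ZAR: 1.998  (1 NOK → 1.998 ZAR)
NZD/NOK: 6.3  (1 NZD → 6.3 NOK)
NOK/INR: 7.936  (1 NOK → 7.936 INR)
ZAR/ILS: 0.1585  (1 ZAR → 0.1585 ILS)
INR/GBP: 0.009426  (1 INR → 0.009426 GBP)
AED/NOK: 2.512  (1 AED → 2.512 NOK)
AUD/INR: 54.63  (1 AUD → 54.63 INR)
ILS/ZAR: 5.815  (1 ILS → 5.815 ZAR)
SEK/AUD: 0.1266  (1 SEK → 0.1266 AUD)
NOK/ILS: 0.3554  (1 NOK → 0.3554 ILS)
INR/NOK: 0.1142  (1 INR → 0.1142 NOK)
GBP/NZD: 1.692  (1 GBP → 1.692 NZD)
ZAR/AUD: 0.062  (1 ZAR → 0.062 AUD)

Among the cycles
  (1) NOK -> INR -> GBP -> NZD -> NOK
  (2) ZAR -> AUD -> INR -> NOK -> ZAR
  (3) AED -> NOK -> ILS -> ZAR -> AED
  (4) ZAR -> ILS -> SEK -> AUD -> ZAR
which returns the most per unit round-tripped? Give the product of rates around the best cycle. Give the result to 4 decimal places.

0.9583

(1) 7.936 × 0.009426 × 1.692 × 6.3 = 0.79739
(2) 0.062 × 54.63 × 0.1142 × 1.998 = 0.77283
(3) 2.512 × 0.3554 × 5.815 × 0.1846 = 0.95834
(4) 0.1585 × 2.758 × 0.1266 × 14.01 = 0.77535
Highest is cycle (3) at 0.9583 (≤1, no arbitrage).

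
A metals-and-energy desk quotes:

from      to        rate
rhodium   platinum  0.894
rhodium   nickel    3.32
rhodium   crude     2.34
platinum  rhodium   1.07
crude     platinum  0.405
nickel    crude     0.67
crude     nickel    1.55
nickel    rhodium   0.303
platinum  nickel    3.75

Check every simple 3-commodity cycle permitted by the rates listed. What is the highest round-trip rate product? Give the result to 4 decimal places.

rhodium→crude→nickel→rhodium: 2.34 × 1.55 × 0.303 = 1.09898
platinum→nickel→crude→platinum: 3.75 × 0.67 × 0.405 = 1.01756
rhodium→platinum→nickel→rhodium: 0.894 × 3.75 × 0.303 = 1.01581
rhodium→crude→platinum→rhodium: 2.34 × 0.405 × 1.07 = 1.01404
Maximum is rhodium→crude→nickel→rhodium at 1.0990; arbitrage exists.

1.0990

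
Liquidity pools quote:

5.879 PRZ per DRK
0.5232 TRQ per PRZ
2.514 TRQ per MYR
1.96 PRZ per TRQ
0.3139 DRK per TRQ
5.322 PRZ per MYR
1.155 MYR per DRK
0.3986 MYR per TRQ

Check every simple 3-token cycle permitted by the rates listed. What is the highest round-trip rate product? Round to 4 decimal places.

PRZ→TRQ→MYR→PRZ: 0.5232 × 0.3986 × 5.322 = 1.10989
PRZ→TRQ→DRK→PRZ: 0.5232 × 0.3139 × 5.879 = 0.96552
TRQ→DRK→MYR→TRQ: 0.3139 × 1.155 × 2.514 = 0.91146
Maximum is PRZ→TRQ→MYR→PRZ at 1.1099; arbitrage exists.

1.1099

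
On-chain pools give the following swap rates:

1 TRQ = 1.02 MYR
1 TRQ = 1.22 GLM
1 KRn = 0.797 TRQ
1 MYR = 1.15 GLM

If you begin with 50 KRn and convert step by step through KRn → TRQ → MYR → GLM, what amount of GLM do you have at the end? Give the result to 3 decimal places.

50 KRn × 0.797 = 39.85 TRQ
39.85 TRQ × 1.02 = 40.647 MYR
40.647 MYR × 1.15 = 46.74405 GLM

46.744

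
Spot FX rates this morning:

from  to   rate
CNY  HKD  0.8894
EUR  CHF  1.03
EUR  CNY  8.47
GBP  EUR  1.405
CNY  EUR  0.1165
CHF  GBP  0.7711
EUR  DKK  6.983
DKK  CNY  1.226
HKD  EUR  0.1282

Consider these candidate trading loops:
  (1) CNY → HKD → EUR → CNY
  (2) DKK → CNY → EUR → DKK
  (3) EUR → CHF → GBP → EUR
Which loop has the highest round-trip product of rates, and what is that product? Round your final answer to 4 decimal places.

(1) 0.8894 × 0.1282 × 8.47 = 0.96576
(2) 1.226 × 0.1165 × 6.983 = 0.99737
(3) 1.03 × 0.7711 × 1.405 = 1.11590
Highest is cycle (3) at 1.1159 (>1, arbitrage).

1.1159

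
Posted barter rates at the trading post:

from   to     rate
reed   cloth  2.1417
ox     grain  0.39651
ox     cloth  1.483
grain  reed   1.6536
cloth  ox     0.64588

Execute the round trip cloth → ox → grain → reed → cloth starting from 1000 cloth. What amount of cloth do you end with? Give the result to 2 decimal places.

1000 cloth × 0.64588 = 645.88 ox
645.88 ox × 0.39651 = 256.0978788 grain
256.0978788 grain × 1.6536 = 423.48345238368 reed
423.48345238368 reed × 2.1417 = 906.974509970127456 cloth

906.97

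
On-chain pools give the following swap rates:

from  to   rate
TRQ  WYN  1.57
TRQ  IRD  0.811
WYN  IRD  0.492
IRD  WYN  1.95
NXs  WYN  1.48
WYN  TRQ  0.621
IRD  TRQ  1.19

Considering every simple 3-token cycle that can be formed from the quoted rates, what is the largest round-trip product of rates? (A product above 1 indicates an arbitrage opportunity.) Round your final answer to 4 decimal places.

TRQ→IRD→WYN→TRQ: 0.811 × 1.95 × 0.621 = 0.98208
TRQ→WYN→IRD→TRQ: 1.57 × 0.492 × 1.19 = 0.91920
Maximum is TRQ→IRD→WYN→TRQ at 0.9821; no arbitrage — every cycle loses value.

0.9821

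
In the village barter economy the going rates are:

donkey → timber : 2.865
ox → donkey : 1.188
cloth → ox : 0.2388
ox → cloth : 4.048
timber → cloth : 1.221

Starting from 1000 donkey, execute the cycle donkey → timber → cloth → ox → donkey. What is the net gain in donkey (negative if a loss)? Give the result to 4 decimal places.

1000 donkey × 2.865 = 2865 timber
2865 timber × 1.221 = 3498.165 cloth
3498.165 cloth × 0.2388 = 835.361802 ox
835.361802 ox × 1.188 = 992.409820776 donkey
Net change: 992.409820776 − 1000 = -7.590179224 donkey

-7.5902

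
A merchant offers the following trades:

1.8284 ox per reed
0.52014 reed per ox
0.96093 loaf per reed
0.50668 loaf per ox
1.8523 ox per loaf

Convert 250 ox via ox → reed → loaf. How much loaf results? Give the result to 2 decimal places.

124.95

250 ox × 0.52014 = 130.035 reed
130.035 reed × 0.96093 = 124.95453255 loaf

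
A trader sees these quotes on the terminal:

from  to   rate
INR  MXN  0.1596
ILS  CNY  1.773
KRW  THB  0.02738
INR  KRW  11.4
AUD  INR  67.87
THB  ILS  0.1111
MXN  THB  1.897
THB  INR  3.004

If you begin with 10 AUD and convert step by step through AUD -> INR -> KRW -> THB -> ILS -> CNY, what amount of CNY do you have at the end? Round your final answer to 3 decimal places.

41.729

10 AUD × 67.87 = 678.7 INR
678.7 INR × 11.4 = 7737.18 KRW
7737.18 KRW × 0.02738 = 211.8439884 THB
211.8439884 THB × 0.1111 = 23.53586711124 ILS
23.53586711124 ILS × 1.773 = 41.72909238822852 CNY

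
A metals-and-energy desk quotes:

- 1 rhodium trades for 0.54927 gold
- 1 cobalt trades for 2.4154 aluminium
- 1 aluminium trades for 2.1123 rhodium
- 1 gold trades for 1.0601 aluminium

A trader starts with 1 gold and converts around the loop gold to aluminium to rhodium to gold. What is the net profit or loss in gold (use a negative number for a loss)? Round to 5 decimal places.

1 gold × 1.0601 = 1.0601 aluminium
1.0601 aluminium × 2.1123 = 2.23924923 rhodium
2.23924923 rhodium × 0.54927 = 1.2299524245621 gold
Net change: 1.2299524245621 − 1 = 0.2299524245621 gold

0.22995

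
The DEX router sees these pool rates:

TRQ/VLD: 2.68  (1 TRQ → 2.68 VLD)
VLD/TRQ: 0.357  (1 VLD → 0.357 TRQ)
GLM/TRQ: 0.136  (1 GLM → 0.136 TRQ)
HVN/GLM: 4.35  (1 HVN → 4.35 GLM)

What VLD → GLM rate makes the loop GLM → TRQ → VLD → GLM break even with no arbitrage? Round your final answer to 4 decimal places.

Known legs of the cycle: 0.136 × 2.68 = 0.36448
For no arbitrage the full-cycle product must be 1, so the missing rate is 1 / 0.36448 ≈ 2.743635.

2.7436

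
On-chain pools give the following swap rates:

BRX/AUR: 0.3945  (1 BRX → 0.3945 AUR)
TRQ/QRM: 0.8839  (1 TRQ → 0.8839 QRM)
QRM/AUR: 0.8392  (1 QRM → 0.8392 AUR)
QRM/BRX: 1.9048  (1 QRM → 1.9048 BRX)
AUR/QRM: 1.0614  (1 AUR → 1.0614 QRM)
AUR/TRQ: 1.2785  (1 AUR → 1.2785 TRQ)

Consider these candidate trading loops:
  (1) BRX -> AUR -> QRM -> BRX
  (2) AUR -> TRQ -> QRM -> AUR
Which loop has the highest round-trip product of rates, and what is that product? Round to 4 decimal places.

(1) 0.3945 × 1.0614 × 1.9048 = 0.79758
(2) 1.2785 × 0.8839 × 0.8392 = 0.94835
Highest is cycle (2) at 0.9484 (≤1, no arbitrage).

0.9484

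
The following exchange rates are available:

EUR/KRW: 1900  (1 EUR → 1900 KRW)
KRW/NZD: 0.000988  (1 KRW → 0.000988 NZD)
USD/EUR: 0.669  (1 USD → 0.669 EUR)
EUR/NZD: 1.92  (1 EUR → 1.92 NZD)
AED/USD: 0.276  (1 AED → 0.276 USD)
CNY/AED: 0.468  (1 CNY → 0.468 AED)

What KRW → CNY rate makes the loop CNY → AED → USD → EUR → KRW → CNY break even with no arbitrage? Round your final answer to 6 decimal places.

0.006091

Known legs of the cycle: 0.468 × 0.276 × 0.669 × 1900 = 164.1854448
For no arbitrage the full-cycle product must be 1, so the missing rate is 1 / 164.1854448 ≈ 0.00609067.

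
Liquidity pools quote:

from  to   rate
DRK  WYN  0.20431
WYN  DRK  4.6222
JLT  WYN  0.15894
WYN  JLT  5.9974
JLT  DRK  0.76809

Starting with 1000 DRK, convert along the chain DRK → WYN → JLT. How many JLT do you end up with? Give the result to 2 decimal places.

1000 DRK × 0.20431 = 204.31 WYN
204.31 WYN × 5.9974 = 1225.328794 JLT

1225.33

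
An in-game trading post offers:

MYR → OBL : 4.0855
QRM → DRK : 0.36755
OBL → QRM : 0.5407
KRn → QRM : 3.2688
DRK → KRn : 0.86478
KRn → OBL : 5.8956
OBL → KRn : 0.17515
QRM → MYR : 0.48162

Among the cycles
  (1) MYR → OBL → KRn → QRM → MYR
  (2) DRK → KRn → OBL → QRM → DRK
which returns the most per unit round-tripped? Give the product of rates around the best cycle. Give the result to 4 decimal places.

1.1265

(1) 4.0855 × 0.17515 × 3.2688 × 0.48162 = 1.12654
(2) 0.86478 × 5.8956 × 0.5407 × 0.36755 = 1.01323
Highest is cycle (1) at 1.1265 (>1, arbitrage).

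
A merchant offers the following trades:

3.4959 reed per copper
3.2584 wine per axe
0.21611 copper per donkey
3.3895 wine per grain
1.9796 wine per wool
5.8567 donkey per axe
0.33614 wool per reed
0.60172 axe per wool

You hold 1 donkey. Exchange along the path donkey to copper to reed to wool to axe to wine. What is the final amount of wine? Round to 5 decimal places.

0.49791

1 donkey × 0.21611 = 0.21611 copper
0.21611 copper × 3.4959 = 0.755498949 reed
0.755498949 reed × 0.33614 = 0.25395341671686 wool
0.25395341671686 wool × 0.60172 = 0.1528088499068689992 axe
0.1528088499068689992 axe × 3.2584 = 0.49791235653654194699328 wine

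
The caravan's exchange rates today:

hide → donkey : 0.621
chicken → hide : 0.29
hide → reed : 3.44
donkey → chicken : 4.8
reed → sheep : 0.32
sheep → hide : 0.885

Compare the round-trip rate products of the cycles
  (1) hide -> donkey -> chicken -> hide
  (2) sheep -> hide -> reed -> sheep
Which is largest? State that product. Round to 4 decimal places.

(1) 0.621 × 4.8 × 0.29 = 0.86443
(2) 0.885 × 3.44 × 0.32 = 0.97421
Highest is cycle (2) at 0.9742 (≤1, no arbitrage).

0.9742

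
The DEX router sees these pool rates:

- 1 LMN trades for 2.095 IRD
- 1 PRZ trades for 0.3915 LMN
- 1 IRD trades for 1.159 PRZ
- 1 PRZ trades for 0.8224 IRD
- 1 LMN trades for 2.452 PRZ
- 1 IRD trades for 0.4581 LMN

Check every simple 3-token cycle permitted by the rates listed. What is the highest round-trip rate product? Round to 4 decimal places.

0.9506

PRZ→LMN→IRD→PRZ: 0.3915 × 2.095 × 1.159 = 0.95060
PRZ→IRD→LMN→PRZ: 0.8224 × 0.4581 × 2.452 = 0.92377
Maximum is PRZ→LMN→IRD→PRZ at 0.9506; no arbitrage — every cycle loses value.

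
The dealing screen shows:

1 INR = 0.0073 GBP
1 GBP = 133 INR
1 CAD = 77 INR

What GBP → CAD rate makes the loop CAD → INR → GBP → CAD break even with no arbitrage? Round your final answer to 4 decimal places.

Known legs of the cycle: 77 × 0.0073 = 0.5621
For no arbitrage the full-cycle product must be 1, so the missing rate is 1 / 0.5621 ≈ 1.779043.

1.7790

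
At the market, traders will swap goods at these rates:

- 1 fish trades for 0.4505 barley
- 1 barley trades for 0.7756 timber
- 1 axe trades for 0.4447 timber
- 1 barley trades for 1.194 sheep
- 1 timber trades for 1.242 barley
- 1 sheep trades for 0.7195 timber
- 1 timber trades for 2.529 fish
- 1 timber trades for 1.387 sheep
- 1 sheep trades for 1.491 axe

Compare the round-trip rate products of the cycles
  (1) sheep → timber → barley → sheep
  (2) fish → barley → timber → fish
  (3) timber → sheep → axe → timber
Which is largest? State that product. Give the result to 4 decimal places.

1.0670

(1) 0.7195 × 1.242 × 1.194 = 1.06698
(2) 0.4505 × 0.7756 × 2.529 = 0.88365
(3) 1.387 × 1.491 × 0.4447 = 0.91965
Highest is cycle (1) at 1.0670 (>1, arbitrage).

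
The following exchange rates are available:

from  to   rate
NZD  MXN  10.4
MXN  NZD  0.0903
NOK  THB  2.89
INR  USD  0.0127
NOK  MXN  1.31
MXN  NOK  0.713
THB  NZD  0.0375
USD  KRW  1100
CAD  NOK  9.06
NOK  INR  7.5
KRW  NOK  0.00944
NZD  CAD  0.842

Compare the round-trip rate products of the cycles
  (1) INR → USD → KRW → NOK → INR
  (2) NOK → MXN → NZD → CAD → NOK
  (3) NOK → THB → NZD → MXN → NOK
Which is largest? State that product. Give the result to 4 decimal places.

(1) 0.0127 × 1100 × 0.00944 × 7.5 = 0.98908
(2) 1.31 × 0.0903 × 0.842 × 9.06 = 0.90240
(3) 2.89 × 0.0375 × 10.4 × 0.713 = 0.80362
Highest is cycle (1) at 0.9891 (≤1, no arbitrage).

0.9891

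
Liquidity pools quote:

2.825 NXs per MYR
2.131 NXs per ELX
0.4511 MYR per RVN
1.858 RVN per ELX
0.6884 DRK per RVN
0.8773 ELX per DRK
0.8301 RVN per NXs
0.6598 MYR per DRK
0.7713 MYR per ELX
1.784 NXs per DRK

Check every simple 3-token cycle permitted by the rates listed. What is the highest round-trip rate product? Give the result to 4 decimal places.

RVN→DRK→ELX→RVN: 0.6884 × 0.8773 × 1.858 = 1.12211
RVN→MYR→NXs→RVN: 0.4511 × 2.825 × 0.8301 = 1.05784
RVN→DRK→NXs→RVN: 0.6884 × 1.784 × 0.8301 = 1.01945
Maximum is RVN→DRK→ELX→RVN at 1.1221; arbitrage exists.

1.1221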